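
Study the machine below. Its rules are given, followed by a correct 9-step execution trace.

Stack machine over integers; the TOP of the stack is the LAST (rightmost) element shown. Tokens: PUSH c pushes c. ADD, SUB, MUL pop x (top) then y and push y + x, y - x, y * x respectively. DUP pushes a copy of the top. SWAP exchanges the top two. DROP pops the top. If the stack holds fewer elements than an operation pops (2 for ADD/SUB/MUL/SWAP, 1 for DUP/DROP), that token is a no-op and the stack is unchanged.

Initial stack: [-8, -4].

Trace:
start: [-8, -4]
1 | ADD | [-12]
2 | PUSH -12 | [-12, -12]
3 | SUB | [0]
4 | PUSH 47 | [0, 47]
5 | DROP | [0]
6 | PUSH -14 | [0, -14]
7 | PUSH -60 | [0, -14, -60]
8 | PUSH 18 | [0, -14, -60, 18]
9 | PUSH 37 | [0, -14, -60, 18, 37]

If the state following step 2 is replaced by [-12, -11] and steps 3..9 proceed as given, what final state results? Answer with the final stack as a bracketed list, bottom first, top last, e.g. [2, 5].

state after step 2 := [-12, -11]
3 | SUB | [-1]
4 | PUSH 47 | [-1, 47]
5 | DROP | [-1]
6 | PUSH -14 | [-1, -14]
7 | PUSH -60 | [-1, -14, -60]
8 | PUSH 18 | [-1, -14, -60, 18]
9 | PUSH 37 | [-1, -14, -60, 18, 37]

[-1, -14, -60, 18, 37]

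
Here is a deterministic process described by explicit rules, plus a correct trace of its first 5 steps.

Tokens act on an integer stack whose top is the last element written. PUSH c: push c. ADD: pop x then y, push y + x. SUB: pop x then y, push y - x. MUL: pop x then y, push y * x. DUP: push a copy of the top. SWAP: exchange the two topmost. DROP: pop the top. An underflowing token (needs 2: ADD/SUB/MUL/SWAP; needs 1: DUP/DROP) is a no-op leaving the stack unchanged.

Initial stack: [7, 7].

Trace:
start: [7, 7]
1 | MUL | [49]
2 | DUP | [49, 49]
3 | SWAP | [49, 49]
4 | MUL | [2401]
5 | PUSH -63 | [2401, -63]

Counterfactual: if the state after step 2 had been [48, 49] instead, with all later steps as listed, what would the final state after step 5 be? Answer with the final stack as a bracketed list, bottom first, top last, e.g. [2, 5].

state after step 2 := [48, 49]
3 | SWAP | [49, 48]
4 | MUL | [2352]
5 | PUSH -63 | [2352, -63]

[2352, -63]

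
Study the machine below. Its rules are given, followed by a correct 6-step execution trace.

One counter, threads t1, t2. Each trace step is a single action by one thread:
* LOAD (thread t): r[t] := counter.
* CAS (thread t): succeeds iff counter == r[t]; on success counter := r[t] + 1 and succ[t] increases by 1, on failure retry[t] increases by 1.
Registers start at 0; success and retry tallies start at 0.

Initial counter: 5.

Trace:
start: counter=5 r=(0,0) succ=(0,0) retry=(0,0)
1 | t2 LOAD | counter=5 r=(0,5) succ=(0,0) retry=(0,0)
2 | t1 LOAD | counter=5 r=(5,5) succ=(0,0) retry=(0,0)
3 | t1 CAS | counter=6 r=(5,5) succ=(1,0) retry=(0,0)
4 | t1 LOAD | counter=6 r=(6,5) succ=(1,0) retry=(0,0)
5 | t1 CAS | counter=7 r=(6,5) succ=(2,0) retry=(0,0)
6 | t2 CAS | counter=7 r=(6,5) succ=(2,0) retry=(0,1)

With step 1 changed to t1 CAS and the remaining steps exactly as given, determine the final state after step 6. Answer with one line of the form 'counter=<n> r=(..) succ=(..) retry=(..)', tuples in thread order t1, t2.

(re-executing from step 1 with the substitution; state before step 1: counter=5 r=(0,0) succ=(0,0) retry=(0,0))
1 | t1 CAS | counter=5 r=(0,0) succ=(0,0) retry=(1,0)
2 | t1 LOAD | counter=5 r=(5,0) succ=(0,0) retry=(1,0)
3 | t1 CAS | counter=6 r=(5,0) succ=(1,0) retry=(1,0)
4 | t1 LOAD | counter=6 r=(6,0) succ=(1,0) retry=(1,0)
5 | t1 CAS | counter=7 r=(6,0) succ=(2,0) retry=(1,0)
6 | t2 CAS | counter=7 r=(6,0) succ=(2,0) retry=(1,1)

counter=7 r=(6,0) succ=(2,0) retry=(1,1)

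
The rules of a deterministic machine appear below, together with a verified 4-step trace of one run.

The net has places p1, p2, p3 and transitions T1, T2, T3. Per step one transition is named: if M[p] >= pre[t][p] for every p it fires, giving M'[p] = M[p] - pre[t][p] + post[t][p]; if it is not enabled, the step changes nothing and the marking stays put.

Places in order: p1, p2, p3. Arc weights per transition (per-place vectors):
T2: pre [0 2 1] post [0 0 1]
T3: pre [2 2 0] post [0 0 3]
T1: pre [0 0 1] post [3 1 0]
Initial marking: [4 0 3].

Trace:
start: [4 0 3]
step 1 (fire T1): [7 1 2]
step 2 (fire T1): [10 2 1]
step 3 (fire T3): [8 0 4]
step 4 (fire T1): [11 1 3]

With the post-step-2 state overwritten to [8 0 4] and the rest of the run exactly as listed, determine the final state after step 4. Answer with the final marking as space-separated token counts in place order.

11 1 3

state after step 2 := [8 0 4]
step 3 (fire T3): [8 0 4]
step 4 (fire T1): [11 1 3]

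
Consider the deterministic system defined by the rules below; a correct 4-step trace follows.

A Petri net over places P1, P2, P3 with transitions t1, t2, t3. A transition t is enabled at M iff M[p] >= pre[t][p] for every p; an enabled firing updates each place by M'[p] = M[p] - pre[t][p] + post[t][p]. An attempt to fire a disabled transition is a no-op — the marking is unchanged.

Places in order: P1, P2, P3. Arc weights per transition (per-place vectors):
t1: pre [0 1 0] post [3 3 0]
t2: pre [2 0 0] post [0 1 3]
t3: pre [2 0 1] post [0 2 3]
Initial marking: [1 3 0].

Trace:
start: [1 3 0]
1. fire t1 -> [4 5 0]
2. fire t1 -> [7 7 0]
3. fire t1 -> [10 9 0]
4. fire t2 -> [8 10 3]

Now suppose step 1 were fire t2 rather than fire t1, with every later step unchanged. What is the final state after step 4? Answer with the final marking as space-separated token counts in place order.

(re-executing from step 1 with the substitution; state before step 1: [1 3 0])
1. fire t2 -> [1 3 0]
2. fire t1 -> [4 5 0]
3. fire t1 -> [7 7 0]
4. fire t2 -> [5 8 3]

5 8 3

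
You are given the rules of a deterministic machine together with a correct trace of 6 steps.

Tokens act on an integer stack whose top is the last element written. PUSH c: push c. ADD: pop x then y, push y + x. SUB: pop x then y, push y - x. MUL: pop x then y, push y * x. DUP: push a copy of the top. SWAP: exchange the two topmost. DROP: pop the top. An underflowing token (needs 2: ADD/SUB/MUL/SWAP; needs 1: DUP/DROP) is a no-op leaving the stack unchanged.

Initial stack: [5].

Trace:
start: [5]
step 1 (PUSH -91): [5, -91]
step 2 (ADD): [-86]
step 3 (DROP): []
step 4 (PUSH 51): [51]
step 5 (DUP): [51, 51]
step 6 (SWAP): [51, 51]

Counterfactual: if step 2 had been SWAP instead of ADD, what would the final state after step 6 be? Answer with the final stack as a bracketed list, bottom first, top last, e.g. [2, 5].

[-91, 51, 51]

(re-executing from step 2 with the substitution; state before step 2: [5, -91])
step 2 (SWAP): [-91, 5]
step 3 (DROP): [-91]
step 4 (PUSH 51): [-91, 51]
step 5 (DUP): [-91, 51, 51]
step 6 (SWAP): [-91, 51, 51]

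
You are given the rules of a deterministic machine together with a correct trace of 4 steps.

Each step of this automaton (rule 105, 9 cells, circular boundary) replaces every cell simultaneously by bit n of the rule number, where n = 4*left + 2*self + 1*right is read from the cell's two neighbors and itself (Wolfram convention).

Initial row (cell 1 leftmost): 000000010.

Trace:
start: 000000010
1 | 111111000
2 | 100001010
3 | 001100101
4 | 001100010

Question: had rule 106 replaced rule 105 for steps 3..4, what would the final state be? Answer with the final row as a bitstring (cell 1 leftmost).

(re-executing steps 3..4 under rule 106; state before step 3: 100001010)
3 | 000010101
4 | 000101010

000101010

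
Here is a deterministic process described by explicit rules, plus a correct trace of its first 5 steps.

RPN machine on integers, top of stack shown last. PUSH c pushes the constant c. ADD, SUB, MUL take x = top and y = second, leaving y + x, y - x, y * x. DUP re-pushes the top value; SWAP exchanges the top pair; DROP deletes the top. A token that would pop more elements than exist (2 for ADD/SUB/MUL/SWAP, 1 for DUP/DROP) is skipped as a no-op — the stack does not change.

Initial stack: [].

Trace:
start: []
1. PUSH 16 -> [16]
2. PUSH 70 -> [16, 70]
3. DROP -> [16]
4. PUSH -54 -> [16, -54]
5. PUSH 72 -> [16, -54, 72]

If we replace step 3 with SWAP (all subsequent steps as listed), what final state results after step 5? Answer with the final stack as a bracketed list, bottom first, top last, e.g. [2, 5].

[70, 16, -54, 72]

(re-executing from step 3 with the substitution; state before step 3: [16, 70])
3. SWAP -> [70, 16]
4. PUSH -54 -> [70, 16, -54]
5. PUSH 72 -> [70, 16, -54, 72]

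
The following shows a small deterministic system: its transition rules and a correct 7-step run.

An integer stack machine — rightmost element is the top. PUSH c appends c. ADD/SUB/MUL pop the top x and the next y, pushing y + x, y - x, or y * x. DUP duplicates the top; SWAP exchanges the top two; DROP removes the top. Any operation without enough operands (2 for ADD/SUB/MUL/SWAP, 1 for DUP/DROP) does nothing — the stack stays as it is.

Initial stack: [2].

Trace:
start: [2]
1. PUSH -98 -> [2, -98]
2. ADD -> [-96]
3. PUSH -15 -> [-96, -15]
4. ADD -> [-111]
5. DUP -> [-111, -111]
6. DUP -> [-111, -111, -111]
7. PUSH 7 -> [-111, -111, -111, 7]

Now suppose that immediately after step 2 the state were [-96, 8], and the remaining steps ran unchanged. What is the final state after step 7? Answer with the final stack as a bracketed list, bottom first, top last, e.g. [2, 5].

[-96, -7, -7, -7, 7]

state after step 2 := [-96, 8]
3. PUSH -15 -> [-96, 8, -15]
4. ADD -> [-96, -7]
5. DUP -> [-96, -7, -7]
6. DUP -> [-96, -7, -7, -7]
7. PUSH 7 -> [-96, -7, -7, -7, 7]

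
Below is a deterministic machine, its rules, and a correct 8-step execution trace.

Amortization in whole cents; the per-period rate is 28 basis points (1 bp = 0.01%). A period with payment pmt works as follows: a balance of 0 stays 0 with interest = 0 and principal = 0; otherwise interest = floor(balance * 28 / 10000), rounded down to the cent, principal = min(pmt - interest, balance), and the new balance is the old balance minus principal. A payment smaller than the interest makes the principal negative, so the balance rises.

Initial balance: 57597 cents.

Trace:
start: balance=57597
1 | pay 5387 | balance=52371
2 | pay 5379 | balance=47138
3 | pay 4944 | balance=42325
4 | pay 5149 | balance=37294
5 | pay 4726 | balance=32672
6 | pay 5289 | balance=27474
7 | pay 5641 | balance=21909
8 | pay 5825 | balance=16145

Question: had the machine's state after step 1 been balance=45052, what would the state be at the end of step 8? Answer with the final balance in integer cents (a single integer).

state after step 1 := balance=45052
2 | pay 5379 | balance=39799
3 | pay 4944 | balance=34966
4 | pay 5149 | balance=29914
5 | pay 4726 | balance=25271
6 | pay 5289 | balance=20052
7 | pay 5641 | balance=14467
8 | pay 5825 | balance=8682

8682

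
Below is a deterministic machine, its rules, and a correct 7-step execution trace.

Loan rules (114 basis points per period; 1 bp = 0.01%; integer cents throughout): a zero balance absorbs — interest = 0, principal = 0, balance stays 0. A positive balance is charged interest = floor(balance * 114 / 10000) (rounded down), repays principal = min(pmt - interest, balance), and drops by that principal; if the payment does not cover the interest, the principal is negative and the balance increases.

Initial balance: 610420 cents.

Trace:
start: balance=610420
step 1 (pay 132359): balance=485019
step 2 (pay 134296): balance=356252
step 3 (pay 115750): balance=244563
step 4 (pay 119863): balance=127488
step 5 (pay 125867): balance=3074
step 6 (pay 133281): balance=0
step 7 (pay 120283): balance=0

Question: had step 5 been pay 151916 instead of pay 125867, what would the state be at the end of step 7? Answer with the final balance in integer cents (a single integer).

(re-executing from step 5 with the substitution; state before step 5: balance=127488)
step 5 (pay 151916): balance=0
step 6 (pay 133281): balance=0
step 7 (pay 120283): balance=0

0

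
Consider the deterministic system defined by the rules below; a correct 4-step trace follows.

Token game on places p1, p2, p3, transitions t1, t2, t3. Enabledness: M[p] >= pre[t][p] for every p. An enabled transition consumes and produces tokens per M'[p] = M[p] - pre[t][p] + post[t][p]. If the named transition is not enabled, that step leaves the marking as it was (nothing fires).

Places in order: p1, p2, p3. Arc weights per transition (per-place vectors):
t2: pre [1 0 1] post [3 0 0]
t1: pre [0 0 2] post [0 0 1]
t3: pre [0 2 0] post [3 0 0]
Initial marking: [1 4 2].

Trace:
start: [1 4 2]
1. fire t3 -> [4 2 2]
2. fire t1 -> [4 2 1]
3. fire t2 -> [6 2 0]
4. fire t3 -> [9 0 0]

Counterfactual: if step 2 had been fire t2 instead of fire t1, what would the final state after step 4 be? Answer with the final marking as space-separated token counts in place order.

(re-executing from step 2 with the substitution; state before step 2: [4 2 2])
2. fire t2 -> [6 2 1]
3. fire t2 -> [8 2 0]
4. fire t3 -> [11 0 0]

11 0 0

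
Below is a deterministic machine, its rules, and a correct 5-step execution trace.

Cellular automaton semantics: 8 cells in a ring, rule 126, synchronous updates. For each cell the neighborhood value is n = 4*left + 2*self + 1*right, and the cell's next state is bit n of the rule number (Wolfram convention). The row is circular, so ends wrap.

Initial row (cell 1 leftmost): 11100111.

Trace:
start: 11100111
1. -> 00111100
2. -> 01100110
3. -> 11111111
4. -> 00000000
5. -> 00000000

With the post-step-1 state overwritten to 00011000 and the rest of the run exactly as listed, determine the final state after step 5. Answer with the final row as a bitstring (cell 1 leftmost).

00000000

state after step 1 := 00011000
2. -> 00111100
3. -> 01100110
4. -> 11111111
5. -> 00000000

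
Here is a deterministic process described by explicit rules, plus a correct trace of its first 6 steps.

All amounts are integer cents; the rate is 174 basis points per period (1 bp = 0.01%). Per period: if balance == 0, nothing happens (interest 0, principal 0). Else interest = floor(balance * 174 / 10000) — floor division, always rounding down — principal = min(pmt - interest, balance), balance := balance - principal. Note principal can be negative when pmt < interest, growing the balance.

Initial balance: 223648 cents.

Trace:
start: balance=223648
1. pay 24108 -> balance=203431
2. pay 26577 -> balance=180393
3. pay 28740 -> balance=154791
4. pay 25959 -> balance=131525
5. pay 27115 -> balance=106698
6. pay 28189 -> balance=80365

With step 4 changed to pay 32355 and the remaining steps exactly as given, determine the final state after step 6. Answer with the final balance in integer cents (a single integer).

73745

(re-executing from step 4 with the substitution; state before step 4: balance=154791)
4. pay 32355 -> balance=125129
5. pay 27115 -> balance=100191
6. pay 28189 -> balance=73745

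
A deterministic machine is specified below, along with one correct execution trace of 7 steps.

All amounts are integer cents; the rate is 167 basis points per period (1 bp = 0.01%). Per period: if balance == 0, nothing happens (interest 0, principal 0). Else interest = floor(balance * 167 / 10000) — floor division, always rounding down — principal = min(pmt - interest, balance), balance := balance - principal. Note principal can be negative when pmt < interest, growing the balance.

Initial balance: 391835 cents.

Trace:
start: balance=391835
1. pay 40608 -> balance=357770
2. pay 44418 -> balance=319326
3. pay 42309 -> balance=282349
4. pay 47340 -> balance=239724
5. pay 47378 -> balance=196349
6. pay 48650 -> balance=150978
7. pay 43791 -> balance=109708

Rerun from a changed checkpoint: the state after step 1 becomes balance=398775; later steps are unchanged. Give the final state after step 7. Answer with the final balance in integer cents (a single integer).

154997

state after step 1 := balance=398775
2. pay 44418 -> balance=361016
3. pay 42309 -> balance=324735
4. pay 47340 -> balance=282818
5. pay 47378 -> balance=240163
6. pay 48650 -> balance=195523
7. pay 43791 -> balance=154997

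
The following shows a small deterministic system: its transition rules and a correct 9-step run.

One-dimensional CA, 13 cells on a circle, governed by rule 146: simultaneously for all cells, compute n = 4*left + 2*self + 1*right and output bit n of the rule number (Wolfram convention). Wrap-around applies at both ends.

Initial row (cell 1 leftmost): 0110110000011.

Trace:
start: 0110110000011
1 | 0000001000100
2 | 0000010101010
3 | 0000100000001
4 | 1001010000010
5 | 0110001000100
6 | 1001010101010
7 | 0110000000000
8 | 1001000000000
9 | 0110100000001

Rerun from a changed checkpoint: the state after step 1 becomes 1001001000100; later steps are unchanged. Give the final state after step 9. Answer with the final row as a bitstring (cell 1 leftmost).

state after step 1 := 1001001000100
2 | 0110110101011
3 | 0000000000000
4 | 0000000000000
5 | 0000000000000
6 | 0000000000000
7 | 0000000000000
8 | 0000000000000
9 | 0000000000000

0000000000000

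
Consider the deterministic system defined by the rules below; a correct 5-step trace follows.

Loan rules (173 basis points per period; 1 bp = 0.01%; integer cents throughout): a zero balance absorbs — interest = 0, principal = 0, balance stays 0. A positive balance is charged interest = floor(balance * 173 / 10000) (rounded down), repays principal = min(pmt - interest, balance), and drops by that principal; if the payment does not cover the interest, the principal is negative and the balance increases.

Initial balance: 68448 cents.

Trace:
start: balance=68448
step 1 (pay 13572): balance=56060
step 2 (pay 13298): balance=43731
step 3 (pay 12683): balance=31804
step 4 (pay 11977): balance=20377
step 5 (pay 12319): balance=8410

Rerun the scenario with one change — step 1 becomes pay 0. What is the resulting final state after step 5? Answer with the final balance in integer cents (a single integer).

22946

(re-executing from step 1 with the substitution; state before step 1: balance=68448)
step 1 (pay 0): balance=69632
step 2 (pay 13298): balance=57538
step 3 (pay 12683): balance=45850
step 4 (pay 11977): balance=34666
step 5 (pay 12319): balance=22946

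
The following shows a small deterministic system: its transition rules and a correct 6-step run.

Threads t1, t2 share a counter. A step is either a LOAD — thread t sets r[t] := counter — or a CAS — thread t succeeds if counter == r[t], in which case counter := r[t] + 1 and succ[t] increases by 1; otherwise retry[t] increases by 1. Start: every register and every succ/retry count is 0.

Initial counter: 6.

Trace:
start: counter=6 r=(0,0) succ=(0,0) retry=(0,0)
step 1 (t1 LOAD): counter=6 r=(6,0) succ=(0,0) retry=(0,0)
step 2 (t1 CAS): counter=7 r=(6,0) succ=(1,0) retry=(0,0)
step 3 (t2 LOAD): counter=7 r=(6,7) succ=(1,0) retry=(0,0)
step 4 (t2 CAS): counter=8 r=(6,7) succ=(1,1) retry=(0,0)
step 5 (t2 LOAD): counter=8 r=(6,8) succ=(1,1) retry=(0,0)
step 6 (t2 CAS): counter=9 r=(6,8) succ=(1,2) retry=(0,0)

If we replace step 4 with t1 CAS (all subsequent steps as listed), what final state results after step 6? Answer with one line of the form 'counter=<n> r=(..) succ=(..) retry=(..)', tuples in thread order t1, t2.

counter=8 r=(6,7) succ=(1,1) retry=(1,0)

(re-executing from step 4 with the substitution; state before step 4: counter=7 r=(6,7) succ=(1,0) retry=(0,0))
step 4 (t1 CAS): counter=7 r=(6,7) succ=(1,0) retry=(1,0)
step 5 (t2 LOAD): counter=7 r=(6,7) succ=(1,0) retry=(1,0)
step 6 (t2 CAS): counter=8 r=(6,7) succ=(1,1) retry=(1,0)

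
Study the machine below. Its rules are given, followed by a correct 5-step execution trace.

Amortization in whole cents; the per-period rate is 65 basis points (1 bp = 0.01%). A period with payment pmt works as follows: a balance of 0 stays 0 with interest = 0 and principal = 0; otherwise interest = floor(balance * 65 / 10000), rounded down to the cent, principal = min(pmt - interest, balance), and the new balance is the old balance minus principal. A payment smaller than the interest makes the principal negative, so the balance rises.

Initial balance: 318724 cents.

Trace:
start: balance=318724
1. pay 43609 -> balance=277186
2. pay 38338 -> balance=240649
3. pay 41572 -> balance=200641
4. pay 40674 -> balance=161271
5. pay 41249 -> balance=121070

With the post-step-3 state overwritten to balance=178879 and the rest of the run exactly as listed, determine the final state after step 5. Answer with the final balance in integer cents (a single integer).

99023

state after step 3 := balance=178879
4. pay 40674 -> balance=139367
5. pay 41249 -> balance=99023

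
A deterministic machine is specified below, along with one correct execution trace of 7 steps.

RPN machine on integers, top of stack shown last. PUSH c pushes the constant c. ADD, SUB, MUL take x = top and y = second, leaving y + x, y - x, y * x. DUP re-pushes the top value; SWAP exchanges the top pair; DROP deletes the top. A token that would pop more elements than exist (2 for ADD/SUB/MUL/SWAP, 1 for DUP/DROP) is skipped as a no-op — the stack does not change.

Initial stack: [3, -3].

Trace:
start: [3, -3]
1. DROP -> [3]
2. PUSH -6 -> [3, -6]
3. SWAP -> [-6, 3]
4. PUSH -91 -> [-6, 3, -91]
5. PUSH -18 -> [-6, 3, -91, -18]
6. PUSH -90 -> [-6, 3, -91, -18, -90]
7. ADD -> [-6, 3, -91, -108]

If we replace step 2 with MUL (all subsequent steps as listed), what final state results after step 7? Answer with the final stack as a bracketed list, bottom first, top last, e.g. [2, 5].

[3, -91, -108]

(re-executing from step 2 with the substitution; state before step 2: [3])
2. MUL -> [3]
3. SWAP -> [3]
4. PUSH -91 -> [3, -91]
5. PUSH -18 -> [3, -91, -18]
6. PUSH -90 -> [3, -91, -18, -90]
7. ADD -> [3, -91, -108]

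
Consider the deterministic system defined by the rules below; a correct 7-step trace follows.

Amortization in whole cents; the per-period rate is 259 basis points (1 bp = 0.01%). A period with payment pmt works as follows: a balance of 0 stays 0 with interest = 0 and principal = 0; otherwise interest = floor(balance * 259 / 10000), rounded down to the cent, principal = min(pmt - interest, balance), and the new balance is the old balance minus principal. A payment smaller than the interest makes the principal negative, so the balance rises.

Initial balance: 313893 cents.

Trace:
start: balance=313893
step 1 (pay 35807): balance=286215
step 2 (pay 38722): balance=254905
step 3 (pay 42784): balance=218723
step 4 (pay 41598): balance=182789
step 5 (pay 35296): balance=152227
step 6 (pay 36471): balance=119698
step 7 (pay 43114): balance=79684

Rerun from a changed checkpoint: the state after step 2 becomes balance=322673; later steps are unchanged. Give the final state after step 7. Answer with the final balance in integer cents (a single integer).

156694

state after step 2 := balance=322673
step 3 (pay 42784): balance=288246
step 4 (pay 41598): balance=254113
step 5 (pay 35296): balance=225398
step 6 (pay 36471): balance=194764
step 7 (pay 43114): balance=156694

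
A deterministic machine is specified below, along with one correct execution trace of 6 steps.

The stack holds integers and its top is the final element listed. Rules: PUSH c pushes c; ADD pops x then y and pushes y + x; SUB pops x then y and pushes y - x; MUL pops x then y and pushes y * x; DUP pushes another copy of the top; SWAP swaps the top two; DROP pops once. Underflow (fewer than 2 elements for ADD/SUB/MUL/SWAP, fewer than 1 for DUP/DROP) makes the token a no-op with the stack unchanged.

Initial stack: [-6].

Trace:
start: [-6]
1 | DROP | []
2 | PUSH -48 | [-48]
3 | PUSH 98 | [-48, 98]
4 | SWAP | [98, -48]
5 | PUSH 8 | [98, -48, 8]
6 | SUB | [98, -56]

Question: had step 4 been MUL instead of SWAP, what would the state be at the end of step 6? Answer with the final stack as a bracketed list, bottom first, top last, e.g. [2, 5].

[-4712]

(re-executing from step 4 with the substitution; state before step 4: [-48, 98])
4 | MUL | [-4704]
5 | PUSH 8 | [-4704, 8]
6 | SUB | [-4712]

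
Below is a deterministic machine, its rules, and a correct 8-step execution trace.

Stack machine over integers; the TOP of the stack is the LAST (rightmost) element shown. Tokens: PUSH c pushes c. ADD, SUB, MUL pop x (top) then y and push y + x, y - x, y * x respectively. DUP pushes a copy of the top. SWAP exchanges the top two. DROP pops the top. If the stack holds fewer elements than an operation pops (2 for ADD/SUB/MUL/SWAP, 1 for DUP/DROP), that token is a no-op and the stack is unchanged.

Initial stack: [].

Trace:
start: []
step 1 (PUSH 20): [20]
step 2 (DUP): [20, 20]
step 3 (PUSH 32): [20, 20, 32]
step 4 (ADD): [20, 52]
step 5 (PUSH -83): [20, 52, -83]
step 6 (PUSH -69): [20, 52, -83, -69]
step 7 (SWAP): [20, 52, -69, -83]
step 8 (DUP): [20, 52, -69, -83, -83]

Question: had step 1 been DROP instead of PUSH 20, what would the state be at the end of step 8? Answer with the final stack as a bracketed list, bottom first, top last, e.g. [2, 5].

(re-executing from step 1 with the substitution; state before step 1: [])
step 1 (DROP): []
step 2 (DUP): []
step 3 (PUSH 32): [32]
step 4 (ADD): [32]
step 5 (PUSH -83): [32, -83]
step 6 (PUSH -69): [32, -83, -69]
step 7 (SWAP): [32, -69, -83]
step 8 (DUP): [32, -69, -83, -83]

[32, -69, -83, -83]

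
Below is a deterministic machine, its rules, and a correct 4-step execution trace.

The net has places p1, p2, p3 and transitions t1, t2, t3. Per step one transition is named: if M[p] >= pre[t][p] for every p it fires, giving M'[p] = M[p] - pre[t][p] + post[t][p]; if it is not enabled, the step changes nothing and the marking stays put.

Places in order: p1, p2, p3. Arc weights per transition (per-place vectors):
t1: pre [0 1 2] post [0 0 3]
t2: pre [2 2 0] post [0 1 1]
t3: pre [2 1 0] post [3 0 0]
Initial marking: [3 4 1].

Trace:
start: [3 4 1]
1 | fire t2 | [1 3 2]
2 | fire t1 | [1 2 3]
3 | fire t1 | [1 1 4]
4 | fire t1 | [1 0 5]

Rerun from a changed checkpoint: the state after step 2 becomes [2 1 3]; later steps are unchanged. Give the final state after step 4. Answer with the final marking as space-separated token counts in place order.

2 0 4

state after step 2 := [2 1 3]
3 | fire t1 | [2 0 4]
4 | fire t1 | [2 0 4]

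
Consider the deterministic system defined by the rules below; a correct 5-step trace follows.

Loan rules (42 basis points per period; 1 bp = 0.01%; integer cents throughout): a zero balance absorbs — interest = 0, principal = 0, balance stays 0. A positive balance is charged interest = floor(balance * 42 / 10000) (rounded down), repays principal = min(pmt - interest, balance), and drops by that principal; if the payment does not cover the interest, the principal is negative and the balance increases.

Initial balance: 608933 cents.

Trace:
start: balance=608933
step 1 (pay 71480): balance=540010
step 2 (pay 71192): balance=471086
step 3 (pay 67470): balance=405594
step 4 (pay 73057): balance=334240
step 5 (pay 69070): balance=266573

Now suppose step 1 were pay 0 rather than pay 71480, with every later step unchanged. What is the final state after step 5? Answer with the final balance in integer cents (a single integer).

339262

(re-executing from step 1 with the substitution; state before step 1: balance=608933)
step 1 (pay 0): balance=611490
step 2 (pay 71192): balance=542866
step 3 (pay 67470): balance=477676
step 4 (pay 73057): balance=406625
step 5 (pay 69070): balance=339262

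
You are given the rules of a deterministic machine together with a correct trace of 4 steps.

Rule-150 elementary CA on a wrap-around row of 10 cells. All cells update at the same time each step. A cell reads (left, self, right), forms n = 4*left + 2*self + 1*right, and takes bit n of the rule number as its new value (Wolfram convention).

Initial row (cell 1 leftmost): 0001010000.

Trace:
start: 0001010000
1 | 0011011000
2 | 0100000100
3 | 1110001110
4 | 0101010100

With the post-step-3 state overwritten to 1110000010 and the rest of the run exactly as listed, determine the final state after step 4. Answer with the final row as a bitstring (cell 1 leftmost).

state after step 3 := 1110000010
4 | 0101000110

0101000110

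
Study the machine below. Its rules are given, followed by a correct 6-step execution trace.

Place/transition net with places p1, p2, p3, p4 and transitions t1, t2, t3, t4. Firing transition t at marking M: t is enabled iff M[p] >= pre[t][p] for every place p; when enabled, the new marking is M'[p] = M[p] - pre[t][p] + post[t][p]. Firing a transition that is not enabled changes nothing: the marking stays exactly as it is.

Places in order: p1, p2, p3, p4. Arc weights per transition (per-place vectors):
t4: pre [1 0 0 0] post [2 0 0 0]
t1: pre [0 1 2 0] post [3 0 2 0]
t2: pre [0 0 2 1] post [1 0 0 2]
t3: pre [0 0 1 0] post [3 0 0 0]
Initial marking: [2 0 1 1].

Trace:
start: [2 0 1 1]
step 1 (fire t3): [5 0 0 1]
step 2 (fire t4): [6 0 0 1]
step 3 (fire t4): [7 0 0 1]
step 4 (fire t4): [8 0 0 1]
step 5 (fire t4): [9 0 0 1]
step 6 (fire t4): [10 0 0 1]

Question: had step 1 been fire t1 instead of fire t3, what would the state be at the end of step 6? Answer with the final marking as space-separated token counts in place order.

7 0 1 1

(re-executing from step 1 with the substitution; state before step 1: [2 0 1 1])
step 1 (fire t1): [2 0 1 1]
step 2 (fire t4): [3 0 1 1]
step 3 (fire t4): [4 0 1 1]
step 4 (fire t4): [5 0 1 1]
step 5 (fire t4): [6 0 1 1]
step 6 (fire t4): [7 0 1 1]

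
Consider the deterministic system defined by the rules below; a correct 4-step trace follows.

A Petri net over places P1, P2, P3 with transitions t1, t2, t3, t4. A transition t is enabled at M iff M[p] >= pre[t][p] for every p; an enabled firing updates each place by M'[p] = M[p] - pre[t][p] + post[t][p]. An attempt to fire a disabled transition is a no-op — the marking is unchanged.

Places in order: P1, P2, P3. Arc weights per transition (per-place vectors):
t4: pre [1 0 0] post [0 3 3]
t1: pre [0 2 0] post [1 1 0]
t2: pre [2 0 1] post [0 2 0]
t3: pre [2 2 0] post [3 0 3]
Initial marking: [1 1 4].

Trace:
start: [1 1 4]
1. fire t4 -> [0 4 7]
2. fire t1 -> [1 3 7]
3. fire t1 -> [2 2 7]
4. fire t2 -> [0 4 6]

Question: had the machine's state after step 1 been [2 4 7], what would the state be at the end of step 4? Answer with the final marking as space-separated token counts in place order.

state after step 1 := [2 4 7]
2. fire t1 -> [3 3 7]
3. fire t1 -> [4 2 7]
4. fire t2 -> [2 4 6]

2 4 6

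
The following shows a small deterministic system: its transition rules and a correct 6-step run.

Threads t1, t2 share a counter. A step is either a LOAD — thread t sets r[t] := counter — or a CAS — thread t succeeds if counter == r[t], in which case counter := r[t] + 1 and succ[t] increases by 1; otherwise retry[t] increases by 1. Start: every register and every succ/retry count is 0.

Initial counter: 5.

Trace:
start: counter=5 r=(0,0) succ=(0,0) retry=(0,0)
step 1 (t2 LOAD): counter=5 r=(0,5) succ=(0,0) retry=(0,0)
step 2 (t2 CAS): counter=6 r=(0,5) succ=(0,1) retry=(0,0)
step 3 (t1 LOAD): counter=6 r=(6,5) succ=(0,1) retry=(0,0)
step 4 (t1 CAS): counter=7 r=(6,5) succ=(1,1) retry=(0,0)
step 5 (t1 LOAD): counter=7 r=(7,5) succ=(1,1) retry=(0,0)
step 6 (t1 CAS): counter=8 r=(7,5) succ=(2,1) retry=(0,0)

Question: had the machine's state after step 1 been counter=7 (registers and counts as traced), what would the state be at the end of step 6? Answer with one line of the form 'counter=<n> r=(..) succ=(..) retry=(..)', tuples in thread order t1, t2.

counter=9 r=(8,5) succ=(2,0) retry=(0,1)

state after step 1 := counter=7 r=(0,5) succ=(0,0) retry=(0,0)
step 2 (t2 CAS): counter=7 r=(0,5) succ=(0,0) retry=(0,1)
step 3 (t1 LOAD): counter=7 r=(7,5) succ=(0,0) retry=(0,1)
step 4 (t1 CAS): counter=8 r=(7,5) succ=(1,0) retry=(0,1)
step 5 (t1 LOAD): counter=8 r=(8,5) succ=(1,0) retry=(0,1)
step 6 (t1 CAS): counter=9 r=(8,5) succ=(2,0) retry=(0,1)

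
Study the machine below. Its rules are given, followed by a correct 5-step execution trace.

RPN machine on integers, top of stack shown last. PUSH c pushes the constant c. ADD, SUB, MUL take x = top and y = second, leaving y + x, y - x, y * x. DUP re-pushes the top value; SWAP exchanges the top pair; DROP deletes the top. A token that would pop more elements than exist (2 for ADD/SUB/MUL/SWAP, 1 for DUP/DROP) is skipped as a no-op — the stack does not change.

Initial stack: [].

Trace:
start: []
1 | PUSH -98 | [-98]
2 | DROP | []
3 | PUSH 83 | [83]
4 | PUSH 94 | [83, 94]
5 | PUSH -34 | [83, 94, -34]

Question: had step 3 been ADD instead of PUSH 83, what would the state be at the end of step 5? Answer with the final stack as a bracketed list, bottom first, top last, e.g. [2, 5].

(re-executing from step 3 with the substitution; state before step 3: [])
3 | ADD | []
4 | PUSH 94 | [94]
5 | PUSH -34 | [94, -34]

[94, -34]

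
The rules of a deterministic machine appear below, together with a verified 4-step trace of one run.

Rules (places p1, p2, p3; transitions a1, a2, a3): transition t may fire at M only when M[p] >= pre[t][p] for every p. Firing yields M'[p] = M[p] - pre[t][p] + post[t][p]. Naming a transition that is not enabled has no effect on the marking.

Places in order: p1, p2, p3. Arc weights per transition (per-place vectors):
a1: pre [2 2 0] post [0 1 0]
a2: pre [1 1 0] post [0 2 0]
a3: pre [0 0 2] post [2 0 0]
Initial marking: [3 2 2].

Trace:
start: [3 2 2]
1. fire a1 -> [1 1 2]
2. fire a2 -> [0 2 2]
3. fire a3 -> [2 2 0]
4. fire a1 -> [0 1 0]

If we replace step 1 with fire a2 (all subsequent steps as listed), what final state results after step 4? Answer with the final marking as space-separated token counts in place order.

(re-executing from step 1 with the substitution; state before step 1: [3 2 2])
1. fire a2 -> [2 3 2]
2. fire a2 -> [1 4 2]
3. fire a3 -> [3 4 0]
4. fire a1 -> [1 3 0]

1 3 0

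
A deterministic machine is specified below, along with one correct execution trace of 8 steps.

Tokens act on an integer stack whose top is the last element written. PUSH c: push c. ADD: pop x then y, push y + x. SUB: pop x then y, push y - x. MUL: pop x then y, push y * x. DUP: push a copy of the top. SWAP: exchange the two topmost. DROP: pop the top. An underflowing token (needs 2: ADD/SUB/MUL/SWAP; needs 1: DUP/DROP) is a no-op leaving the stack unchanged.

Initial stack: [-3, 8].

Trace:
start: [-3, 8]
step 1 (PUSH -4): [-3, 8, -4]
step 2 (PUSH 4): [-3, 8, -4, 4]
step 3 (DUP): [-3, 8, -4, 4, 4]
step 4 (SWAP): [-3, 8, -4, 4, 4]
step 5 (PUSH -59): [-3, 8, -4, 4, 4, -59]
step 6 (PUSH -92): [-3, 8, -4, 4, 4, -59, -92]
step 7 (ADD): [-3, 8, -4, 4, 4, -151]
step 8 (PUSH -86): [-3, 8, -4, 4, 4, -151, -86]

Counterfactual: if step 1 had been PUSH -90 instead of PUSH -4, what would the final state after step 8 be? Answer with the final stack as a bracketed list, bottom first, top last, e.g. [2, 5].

[-3, 8, -90, 4, 4, -151, -86]

(re-executing from step 1 with the substitution; state before step 1: [-3, 8])
step 1 (PUSH -90): [-3, 8, -90]
step 2 (PUSH 4): [-3, 8, -90, 4]
step 3 (DUP): [-3, 8, -90, 4, 4]
step 4 (SWAP): [-3, 8, -90, 4, 4]
step 5 (PUSH -59): [-3, 8, -90, 4, 4, -59]
step 6 (PUSH -92): [-3, 8, -90, 4, 4, -59, -92]
step 7 (ADD): [-3, 8, -90, 4, 4, -151]
step 8 (PUSH -86): [-3, 8, -90, 4, 4, -151, -86]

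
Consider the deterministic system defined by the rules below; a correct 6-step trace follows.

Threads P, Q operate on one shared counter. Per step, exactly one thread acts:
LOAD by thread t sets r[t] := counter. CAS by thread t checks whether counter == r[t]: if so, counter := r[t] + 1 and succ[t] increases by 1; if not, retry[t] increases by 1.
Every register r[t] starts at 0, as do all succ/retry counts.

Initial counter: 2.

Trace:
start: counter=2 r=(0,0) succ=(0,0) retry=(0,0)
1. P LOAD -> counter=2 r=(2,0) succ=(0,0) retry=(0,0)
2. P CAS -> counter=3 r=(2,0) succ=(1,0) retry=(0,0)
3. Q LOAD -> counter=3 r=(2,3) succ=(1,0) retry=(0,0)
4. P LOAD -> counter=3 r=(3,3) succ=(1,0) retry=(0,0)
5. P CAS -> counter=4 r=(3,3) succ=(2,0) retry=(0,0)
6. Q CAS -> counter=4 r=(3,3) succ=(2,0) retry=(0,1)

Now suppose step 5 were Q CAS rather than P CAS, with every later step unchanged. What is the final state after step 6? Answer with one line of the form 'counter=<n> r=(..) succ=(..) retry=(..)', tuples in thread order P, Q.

counter=4 r=(3,3) succ=(1,1) retry=(0,1)

(re-executing from step 5 with the substitution; state before step 5: counter=3 r=(3,3) succ=(1,0) retry=(0,0))
5. Q CAS -> counter=4 r=(3,3) succ=(1,1) retry=(0,0)
6. Q CAS -> counter=4 r=(3,3) succ=(1,1) retry=(0,1)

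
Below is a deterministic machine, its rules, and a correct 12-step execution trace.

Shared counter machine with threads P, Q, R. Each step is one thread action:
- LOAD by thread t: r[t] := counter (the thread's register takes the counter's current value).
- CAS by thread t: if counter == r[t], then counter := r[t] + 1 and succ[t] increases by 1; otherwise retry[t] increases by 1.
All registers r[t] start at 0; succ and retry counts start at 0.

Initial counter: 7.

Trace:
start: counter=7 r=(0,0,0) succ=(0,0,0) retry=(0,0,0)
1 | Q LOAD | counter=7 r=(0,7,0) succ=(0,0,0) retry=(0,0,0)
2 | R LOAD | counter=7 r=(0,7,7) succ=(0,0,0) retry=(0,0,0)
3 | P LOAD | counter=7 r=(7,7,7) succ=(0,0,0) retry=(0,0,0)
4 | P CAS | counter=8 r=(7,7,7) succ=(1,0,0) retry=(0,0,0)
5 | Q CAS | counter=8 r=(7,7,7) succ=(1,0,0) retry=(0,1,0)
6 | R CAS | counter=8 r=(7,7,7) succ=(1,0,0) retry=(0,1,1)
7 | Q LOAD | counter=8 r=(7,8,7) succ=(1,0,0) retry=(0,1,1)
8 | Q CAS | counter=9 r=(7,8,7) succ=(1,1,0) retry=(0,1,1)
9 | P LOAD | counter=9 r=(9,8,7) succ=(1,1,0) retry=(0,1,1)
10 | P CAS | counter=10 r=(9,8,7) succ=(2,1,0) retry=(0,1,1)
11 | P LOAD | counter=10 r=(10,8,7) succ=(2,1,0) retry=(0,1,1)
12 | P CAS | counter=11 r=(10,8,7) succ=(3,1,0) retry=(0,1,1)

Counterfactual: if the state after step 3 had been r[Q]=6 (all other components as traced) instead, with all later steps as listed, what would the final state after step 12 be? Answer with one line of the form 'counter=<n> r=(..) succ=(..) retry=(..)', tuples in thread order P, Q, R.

state after step 3 := counter=7 r=(7,6,7) succ=(0,0,0) retry=(0,0,0)
4 | P CAS | counter=8 r=(7,6,7) succ=(1,0,0) retry=(0,0,0)
5 | Q CAS | counter=8 r=(7,6,7) succ=(1,0,0) retry=(0,1,0)
6 | R CAS | counter=8 r=(7,6,7) succ=(1,0,0) retry=(0,1,1)
7 | Q LOAD | counter=8 r=(7,8,7) succ=(1,0,0) retry=(0,1,1)
8 | Q CAS | counter=9 r=(7,8,7) succ=(1,1,0) retry=(0,1,1)
9 | P LOAD | counter=9 r=(9,8,7) succ=(1,1,0) retry=(0,1,1)
10 | P CAS | counter=10 r=(9,8,7) succ=(2,1,0) retry=(0,1,1)
11 | P LOAD | counter=10 r=(10,8,7) succ=(2,1,0) retry=(0,1,1)
12 | P CAS | counter=11 r=(10,8,7) succ=(3,1,0) retry=(0,1,1)

counter=11 r=(10,8,7) succ=(3,1,0) retry=(0,1,1)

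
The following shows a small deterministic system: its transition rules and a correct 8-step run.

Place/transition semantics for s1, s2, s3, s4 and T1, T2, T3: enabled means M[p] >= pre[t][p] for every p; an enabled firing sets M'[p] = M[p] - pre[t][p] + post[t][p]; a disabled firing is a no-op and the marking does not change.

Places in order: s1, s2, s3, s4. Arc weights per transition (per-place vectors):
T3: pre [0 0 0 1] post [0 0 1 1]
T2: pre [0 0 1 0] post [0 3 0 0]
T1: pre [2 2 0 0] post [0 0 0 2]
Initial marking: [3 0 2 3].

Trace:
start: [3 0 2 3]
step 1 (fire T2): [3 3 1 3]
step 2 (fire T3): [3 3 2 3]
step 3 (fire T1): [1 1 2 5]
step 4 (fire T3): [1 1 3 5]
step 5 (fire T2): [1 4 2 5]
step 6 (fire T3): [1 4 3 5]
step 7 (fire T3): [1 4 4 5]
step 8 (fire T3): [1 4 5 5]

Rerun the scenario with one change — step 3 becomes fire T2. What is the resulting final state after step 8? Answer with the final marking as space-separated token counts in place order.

3 9 4 3

(re-executing from step 3 with the substitution; state before step 3: [3 3 2 3])
step 3 (fire T2): [3 6 1 3]
step 4 (fire T3): [3 6 2 3]
step 5 (fire T2): [3 9 1 3]
step 6 (fire T3): [3 9 2 3]
step 7 (fire T3): [3 9 3 3]
step 8 (fire T3): [3 9 4 3]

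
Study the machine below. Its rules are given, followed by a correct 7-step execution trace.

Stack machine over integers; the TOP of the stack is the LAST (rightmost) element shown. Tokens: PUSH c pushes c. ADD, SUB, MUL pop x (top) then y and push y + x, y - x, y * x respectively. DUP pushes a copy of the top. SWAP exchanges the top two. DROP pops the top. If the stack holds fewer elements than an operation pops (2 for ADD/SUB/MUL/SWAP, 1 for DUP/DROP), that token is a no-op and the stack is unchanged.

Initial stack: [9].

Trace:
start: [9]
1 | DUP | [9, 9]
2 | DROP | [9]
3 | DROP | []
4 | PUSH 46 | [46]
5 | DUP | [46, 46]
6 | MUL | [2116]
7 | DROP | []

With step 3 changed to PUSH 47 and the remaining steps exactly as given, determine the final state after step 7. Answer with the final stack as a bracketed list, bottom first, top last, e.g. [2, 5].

[9, 47]

(re-executing from step 3 with the substitution; state before step 3: [9])
3 | PUSH 47 | [9, 47]
4 | PUSH 46 | [9, 47, 46]
5 | DUP | [9, 47, 46, 46]
6 | MUL | [9, 47, 2116]
7 | DROP | [9, 47]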